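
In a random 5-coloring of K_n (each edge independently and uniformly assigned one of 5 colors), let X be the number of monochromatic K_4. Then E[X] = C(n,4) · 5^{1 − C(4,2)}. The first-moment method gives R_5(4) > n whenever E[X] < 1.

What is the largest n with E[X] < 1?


We need C(n, 4) · 5^{1 − 6} < 1, i.e. C(n, 4) < 5^{6 − 1} = 3125.
Check values of n near the boundary:
  n = 15: C(15, 4) = 1365; 1365 < 3125? YES
  n = 16: C(16, 4) = 1820; 1820 < 3125? YES
  n = 17: C(17, 4) = 2380; 2380 < 3125? YES
  n = 18: C(18, 4) = 3060; 3060 < 3125? YES
  n = 19: C(19, 4) = 3876; 3876 < 3125? NO
  n = 20: C(20, 4) = 4845; 4845 < 3125? NO
The largest n with C(n, 4) < 3125 is n = 18 (where E[X] = 612/625 ≈ 0.9792). Hence R_5(4) > 18, i.e. R_5(4) ≥ 19.

Largest n = 18; hence R_5(4) > 18.


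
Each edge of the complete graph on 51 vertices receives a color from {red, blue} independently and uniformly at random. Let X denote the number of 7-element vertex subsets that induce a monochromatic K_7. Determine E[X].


Let X = Σ_S X_S over the C(51, 7) = 115775100 subsets S of size 7, where X_S = 1 if the K_7 on S is monochromatic.
For a fixed S, the K_7 on S has C(7, 2) = 21 edges. P[all 21 edges red] = (1/2)^21, and likewise for blue, so P[monochromatic] = 2·(1/2)^21 = 2^{1 − 21} = 1/1048576.
Summing: E[X] = C(51, 7) · 2^{1 − 21} = 115775100 · 1/1048576 = 28943775/262144.
Numerically: E[X] ≈ 110.41174.

E[X] = C(51,7)·2^(1−C(7,2)) = 28943775/262144 ≈ 110.41174.


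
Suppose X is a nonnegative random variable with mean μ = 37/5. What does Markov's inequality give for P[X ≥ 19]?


μ = E[X] = 37/5, a = 19.
Markov: P[X ≥ 19] ≤ μ/a = (37/5)/19 = 37/95.
Numerically: ≈ 0.3895.
(Since a = 19 > μ = 7.4000, the bound 37/95 is < 1 and informative.)

P[X ≥ 19] ≤ 37/95 ≈ 0.3895.


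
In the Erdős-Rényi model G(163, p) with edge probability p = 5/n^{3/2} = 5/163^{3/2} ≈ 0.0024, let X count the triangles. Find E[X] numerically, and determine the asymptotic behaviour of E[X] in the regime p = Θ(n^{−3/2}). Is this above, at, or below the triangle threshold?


Number of potential triangles: C(163, 3) = 708561.
Each occurs with probability p³ ≈ (0.0024)³ ≈ 1.38697e-08.
By linearity: E[X] = C(163, 3)·p³ ≈ 708561 · 1.38697e-08 ≈ 0.010.
Since α = 3/2 > 1, p = c/n^{3/2} = o(1/n) is below the triangle threshold p ~ 1/n. Asymptotically E[X] ~ (c³/6)·n^{3(1−α)} = (5³/6)·n^{-1.5} → 0, so by Markov's inequality G has no triangles w.h.p.

E[X] ≈ 0.010; in regime p = Θ(1/n^{3/2}) E[X] tends to 0 (below the triangle threshold p ~ 1/n).


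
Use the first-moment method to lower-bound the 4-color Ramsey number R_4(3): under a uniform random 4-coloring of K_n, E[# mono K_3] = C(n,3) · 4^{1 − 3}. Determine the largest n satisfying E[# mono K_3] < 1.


We need C(n, 3) · 4^{1 − 3} < 1, i.e. C(n, 3) < 4^{3 − 1} = 16.
Check values of n near the boundary:
  n = 3: C(3, 3) = 1; 1 < 16? YES
  n = 4: C(4, 3) = 4; 4 < 16? YES
  n = 5: C(5, 3) = 10; 10 < 16? YES
  n = 6: C(6, 3) = 20; 20 < 16? NO
  n = 7: C(7, 3) = 35; 35 < 16? NO
  n = 8: C(8, 3) = 56; 56 < 16? NO
The largest n with C(n, 3) < 16 is n = 5 (where E[X] = 5/8 ≈ 0.62500). Hence R_4(3) > 5, i.e. R_4(3) ≥ 6.

Largest n = 5; hence R_4(3) > 5.


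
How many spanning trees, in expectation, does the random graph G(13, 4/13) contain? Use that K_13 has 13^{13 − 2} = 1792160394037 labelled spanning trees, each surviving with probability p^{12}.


K_13 has 13^{13 − 2} = 1792160394037 labelled spanning trees.
For each such spanning tree H, let X_H = 1 if all 12 edges of H are present in G. Then P[X_H = 1] = p^{12} = (4/13)^{12} = 16777216/23298085122481.
Summing the indicators: E[X] = Σ_H E[X_H] = 1792160394037 · p^{12} = 1792160394037 · 16777216/23298085122481 = 16777216/13.
Numerically: E[X] ≈ 1.291e+06.

E[X] = 1792160394037 · (4/13)^{12} = 16777216/13 ≈ 1.291e+06.


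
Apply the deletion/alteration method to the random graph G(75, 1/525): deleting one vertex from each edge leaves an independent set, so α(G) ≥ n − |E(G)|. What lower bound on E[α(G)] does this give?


E[|E(G)|] = C(75, 2)·p = 2775 · (1/525) = 37/7.
E[α(G)] ≥ n − E[|E(G)|] = 75 − 37/7 = 488/7.
Numerically: ≈ 69.71429.
(This is only a lower bound; the true E[α(G)] may be larger.)

E[α(G)] ≥ 488/7 ≈ 69.71429.


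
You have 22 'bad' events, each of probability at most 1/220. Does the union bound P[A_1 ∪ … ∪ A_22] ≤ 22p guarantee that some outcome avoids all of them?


Union bound: P[∪_{i=1}^{22} A_i] ≤ Σ_i P[A_i] ≤ 22·p = 22·(1/220) = 1/10.
Numerically: 1/10 ≈ 0.100000.
Is 1/10 < 1? YES.
Since P[∪ A_i] ≤ 1/10 < 1, the complement has P[∩ A_i^c] ≥ 1 − 1/10 = 9/10 > 0, so some outcome avoids every A_i.

22·p = 1/10 ≈ 0.100000; existence CERTIFIED by the union bound.


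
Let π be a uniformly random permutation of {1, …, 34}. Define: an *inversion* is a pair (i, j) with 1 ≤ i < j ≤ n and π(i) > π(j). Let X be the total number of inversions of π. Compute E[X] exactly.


Write X = Σ X_I over the C(34, 2) = 561 pairs i < j, with X_I the indicator of one inversion.
There are 561 indicators.
For each fixed pair i < j, the values π(i) and π(j) are two distinct elements of {1, …, 34} in uniformly random order; by symmetry P[π(i) > π(j)] = 1/2.
By linearity: E[X] = 561 · (1/2) = C(34, 2) · (1/2) = 561/2 = 561/2 ≈ 280.500.

E[X] = 561/2 = 280.500.


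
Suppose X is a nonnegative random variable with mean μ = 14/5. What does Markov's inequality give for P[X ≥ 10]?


μ = E[X] = 14/5, a = 10.
Markov: P[X ≥ 10] ≤ μ/a = (14/5)/10 = 7/25.
Numerically: ≈ 0.2800.
(Since a = 10 > μ = 2.8000, the bound 7/25 is < 1 and informative.)

P[X ≥ 10] ≤ 7/25 ≈ 0.2800.


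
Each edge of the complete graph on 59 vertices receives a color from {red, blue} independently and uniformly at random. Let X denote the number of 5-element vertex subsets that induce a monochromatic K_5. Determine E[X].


Let X = Σ_S X_S over the C(59, 5) = 5006386 subsets S of size 5, where X_S = 1 if the K_5 on S is monochromatic.
For a fixed S, the K_5 on S has C(5, 2) = 10 edges. P[all 10 edges red] = (1/2)^10, and likewise for blue, so P[monochromatic] = 2·(1/2)^10 = 2^{1 − 10} = 1/512.
By linearity: E[X] = C(59, 5) · 2^{1 − 10} = 5006386 · 1/512 = 2503193/256.
Numerically: E[X] ≈ 9778.09766.

E[X] = C(59,5)·2^(1−C(5,2)) = 2503193/256 ≈ 9778.09766.


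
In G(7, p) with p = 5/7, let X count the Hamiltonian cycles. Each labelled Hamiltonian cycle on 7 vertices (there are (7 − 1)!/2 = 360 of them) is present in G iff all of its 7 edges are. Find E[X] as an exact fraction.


K_7 has (7 − 1)!/2 = 360 labelled Hamiltonian cycles.
For each such Hamiltonian cycle H, let X_H = 1 if all 7 edges of H are present in G. Then P[X_H = 1] = p^{7} = (5/7)^{7} = 78125/823543.
Summing the indicators: E[X] = Σ_H E[X_H] = 360 · p^{7} = 360 · 78125/823543 = 28125000/823543.
Numerically: E[X] ≈ 34.151.

E[X] = 360 · (5/7)^{7} = 28125000/823543 ≈ 34.151.


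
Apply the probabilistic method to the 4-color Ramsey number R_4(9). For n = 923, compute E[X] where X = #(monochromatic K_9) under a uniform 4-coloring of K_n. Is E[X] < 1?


E[X] = C(923, 9) · 4^{1 − 36} = 1288430932418687114265 · 4^{−35} = 1288430932418687114265/1180591620717411303424.
As a reduced fraction: E[X] = 1288430932418687114265/1180591620717411303424 ≈ 1.0913.
Is E[X] < 1? NO.
Since E[X] ≥ 1, the first-moment bound is inconclusive at n = 923; it does NOT by itself certify R_4(9) > 923.

E[X] = 1288430932418687114265/1180591620717411303424 ≈ 1.0913; E[X] ≥ 1; first-moment method inconclusive here.


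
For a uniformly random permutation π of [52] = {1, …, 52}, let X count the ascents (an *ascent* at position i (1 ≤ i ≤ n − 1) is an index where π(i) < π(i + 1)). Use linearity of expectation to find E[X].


Write X = Σ X_I over i = 1, …, 51, with X_I the indicator of one ascent.
There are 51 indicators.
For each fixed i, the pair (π(i), π(i+1)) is a uniformly random ordered pair of distinct values from {1, …, 52}; by symmetry P[π(i) < π(i+1)] = 1/2.
By linearity: E[X] = 51 · (1/2) = (52 − 1) · (1/2) = 51/2 ≈ 25.5000.

E[X] = 51/2 = 25.5000.


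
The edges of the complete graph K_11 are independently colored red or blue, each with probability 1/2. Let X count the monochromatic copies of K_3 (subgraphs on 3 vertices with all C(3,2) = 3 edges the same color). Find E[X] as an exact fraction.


Let X = Σ_S X_S over the C(11, 3) = 165 subsets S of size 3, where X_S = 1 if the K_3 on S is monochromatic.
For a fixed S, the K_3 on S has C(3, 2) = 3 edges. P[all 3 edges red] = (1/2)^3, and likewise for blue, so P[monochromatic] = 2·(1/2)^3 = 2^{1 − 3} = 1/4.
By linearity of expectation: E[X] = C(11, 3) · 2^{1 − 3} = 165 · 1/4 = 165/4.
Numerically: E[X] ≈ 41.250.

E[X] = C(11,3)·2^(1−C(3,2)) = 165/4 ≈ 41.250.


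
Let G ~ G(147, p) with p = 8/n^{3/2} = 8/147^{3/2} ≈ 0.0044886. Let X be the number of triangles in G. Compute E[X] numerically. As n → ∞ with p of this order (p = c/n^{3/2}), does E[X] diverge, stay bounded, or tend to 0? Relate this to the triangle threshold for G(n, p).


Number of potential triangles: C(147, 3) = 518665.
Each occurs with probability p³ ≈ (0.0044886)³ ≈ 9.0436127e-08.
By linearity: E[X] = C(147, 3)·p³ ≈ 518665 · 9.0436127e-08 ≈ 0.04691.
Since α = 3/2 > 1, p = c/n^{3/2} = o(1/n) is below the triangle threshold p ~ 1/n. Asymptotically E[X] ~ (c³/6)·n^{3(1−α)} = (8³/6)·n^{-1.5} → 0, so by Markov's inequality G has no triangles w.h.p.

E[X] ≈ 0.04691; in regime p = Θ(1/n^{3/2}) E[X] tends to 0 (below the triangle threshold p ~ 1/n).


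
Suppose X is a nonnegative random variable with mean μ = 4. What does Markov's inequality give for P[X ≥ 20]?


μ = E[X] = 4, a = 20.
Markov: P[X ≥ 20] ≤ μ/a = (4)/20 = 1/5.
Numerically: ≈ 0.20000.
(Since a = 20 > μ = 4.00000, the bound 1/5 is < 1 and informative.)

P[X ≥ 20] ≤ 1/5 ≈ 0.20000.


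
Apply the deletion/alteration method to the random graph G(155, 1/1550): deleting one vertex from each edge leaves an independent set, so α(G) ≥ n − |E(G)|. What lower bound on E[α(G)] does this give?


E[|E(G)|] = C(155, 2)·p = 11935 · (1/1550) = 77/10.
E[α(G)] ≥ n − E[|E(G)|] = 155 − 77/10 = 1473/10.
Numerically: ≈ 147.300.
(This is only a lower bound; the true E[α(G)] may be larger.)

E[α(G)] ≥ 1473/10 ≈ 147.300.


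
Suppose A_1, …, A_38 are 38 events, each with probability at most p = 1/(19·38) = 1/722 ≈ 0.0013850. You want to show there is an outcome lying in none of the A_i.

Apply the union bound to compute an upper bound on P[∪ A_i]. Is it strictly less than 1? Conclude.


Union bound: P[∪_{i=1}^{38} A_i] ≤ Σ_i P[A_i] ≤ 38·p = 38·(1/722) = 1/19.
Numerically: 1/19 ≈ 0.0526316.
Is 1/19 < 1? YES.
Since P[∪ A_i] ≤ 1/19 < 1, the complement has P[∩ A_i^c] ≥ 1 − 1/19 = 18/19 > 0, so some outcome avoids every A_i.

38·p = 1/19 ≈ 0.0526316; existence CERTIFIED by the union bound.


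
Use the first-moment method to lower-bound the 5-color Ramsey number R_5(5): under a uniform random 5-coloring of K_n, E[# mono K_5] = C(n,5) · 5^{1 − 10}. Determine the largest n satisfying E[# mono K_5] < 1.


We need C(n, 5) · 5^{1 − 10} < 1, i.e. C(n, 5) < 5^{10 − 1} = 1953125.
Check values of n near the boundary:
  n = 44: C(44, 5) = 1086008; 1086008 < 1953125? YES
  n = 45: C(45, 5) = 1221759; 1221759 < 1953125? YES
  n = 46: C(46, 5) = 1370754; 1370754 < 1953125? YES
  n = 47: C(47, 5) = 1533939; 1533939 < 1953125? YES
  n = 48: C(48, 5) = 1712304; 1712304 < 1953125? YES
  n = 49: C(49, 5) = 1906884; 1906884 < 1953125? YES
  n = 50: C(50, 5) = 2118760; 2118760 < 1953125? NO
The largest n with C(n, 5) < 1953125 is n = 49 (where E[X] = 1906884/1953125 ≈ 0.976325). Hence R_5(5) > 49, i.e. R_5(5) ≥ 50.

Largest n = 49; hence R_5(5) > 49.


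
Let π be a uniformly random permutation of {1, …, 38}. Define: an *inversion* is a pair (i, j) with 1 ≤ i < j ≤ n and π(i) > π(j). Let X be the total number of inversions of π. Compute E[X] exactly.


Write X = Σ X_I over the C(38, 2) = 703 pairs i < j, with X_I the indicator of one inversion.
There are 703 indicators.
For each fixed pair i < j, the values π(i) and π(j) are two distinct elements of {1, …, 38} in uniformly random order; by symmetry P[π(i) > π(j)] = 1/2.
By linearity: E[X] = 703 · (1/2) = C(38, 2) · (1/2) = 703/2 = 703/2 ≈ 351.50000.

E[X] = 703/2 = 351.50000.


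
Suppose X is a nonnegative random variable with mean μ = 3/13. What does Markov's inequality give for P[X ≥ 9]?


μ = E[X] = 3/13, a = 9.
Markov: P[X ≥ 9] ≤ μ/a = (3/13)/9 = 1/39.
Numerically: ≈ 0.02564.
(Since a = 9 > μ = 0.23077, the bound 1/39 is < 1 and informative.)

P[X ≥ 9] ≤ 1/39 ≈ 0.02564.


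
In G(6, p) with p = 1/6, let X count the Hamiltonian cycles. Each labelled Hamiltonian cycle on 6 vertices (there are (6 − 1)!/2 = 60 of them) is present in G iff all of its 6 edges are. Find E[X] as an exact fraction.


K_6 has (6 − 1)!/2 = 60 labelled Hamiltonian cycles.
For each such Hamiltonian cycle H, let X_H = 1 if all 6 edges of H are present in G. Then P[X_H = 1] = p^{6} = (1/6)^{6} = 1/46656.
By linearity: E[X] = Σ_H E[X_H] = 60 · p^{6} = 60 · 1/46656 = 5/3888.
Numerically: E[X] ≈ 0.001286.

E[X] = 60 · (1/6)^{6} = 5/3888 ≈ 0.001286.


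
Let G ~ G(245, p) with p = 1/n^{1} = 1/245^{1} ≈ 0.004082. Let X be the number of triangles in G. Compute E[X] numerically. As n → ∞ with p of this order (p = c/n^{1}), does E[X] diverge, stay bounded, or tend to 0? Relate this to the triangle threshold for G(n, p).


Number of potential triangles: C(245, 3) = 2421090.
Each occurs with probability p³ ≈ (0.004082)³ ≈ 6.799888e-08.
By linearity: E[X] = C(245, 3)·p³ ≈ 2421090 · 6.799888e-08 ≈ 0.1646.
Here α = 1, so p = 1/n is exactly at the triangle threshold p ~ 1/n. Asymptotically E[X] → c³/6 = 1³/6 = 1/6 ≈ 0.1667, a bounded constant. In this regime the triangle count is asymptotically Poisson(c³/6).

E[X] ≈ 0.1646; in regime p = Θ(1/n^{1}) E[X] stays bounded (at the triangle threshold p ~ 1/n).


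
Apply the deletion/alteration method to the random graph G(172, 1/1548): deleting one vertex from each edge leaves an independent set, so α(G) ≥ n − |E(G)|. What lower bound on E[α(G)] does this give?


E[|E(G)|] = C(172, 2)·p = 14706 · (1/1548) = 19/2.
E[α(G)] ≥ n − E[|E(G)|] = 172 − 19/2 = 325/2.
Numerically: ≈ 162.5000.
(This is only a lower bound; the true E[α(G)] may be larger.)

E[α(G)] ≥ 325/2 ≈ 162.5000.


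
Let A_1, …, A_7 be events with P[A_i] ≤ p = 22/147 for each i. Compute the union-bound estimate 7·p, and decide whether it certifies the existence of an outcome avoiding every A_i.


Union bound: P[∪_{i=1}^{7} A_i] ≤ Σ_i P[A_i] ≤ 7·p = 7·(22/147) = 22/21.
Numerically: 22/21 ≈ 1.047619.
Is 22/21 < 1? NO.
Since the bound 22/21 is ≥ 1, the union bound is uninformative here; it does NOT by itself certify existence.

7·p = 22/21 ≈ 1.047619; existence NOT certified by the union bound.


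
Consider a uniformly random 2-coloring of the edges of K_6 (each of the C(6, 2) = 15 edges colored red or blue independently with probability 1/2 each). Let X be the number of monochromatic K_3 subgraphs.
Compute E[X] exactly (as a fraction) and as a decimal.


Let X = Σ_S X_S over the C(6, 3) = 20 subsets S of size 3, where X_S = 1 if the K_3 on S is monochromatic.
For a fixed S, the K_3 on S has C(3, 2) = 3 edges. P[all 3 edges red] = (1/2)^3, and likewise for blue, so P[monochromatic] = 2·(1/2)^3 = 2^{1 − 3} = 1/4.
By linearity: E[X] = C(6, 3) · 2^{1 − 3} = 20 · 1/4 = 5.
Numerically: E[X] ≈ 5.000000.

E[X] = C(6,3)·2^(1−C(3,2)) = 5 ≈ 5.000000.


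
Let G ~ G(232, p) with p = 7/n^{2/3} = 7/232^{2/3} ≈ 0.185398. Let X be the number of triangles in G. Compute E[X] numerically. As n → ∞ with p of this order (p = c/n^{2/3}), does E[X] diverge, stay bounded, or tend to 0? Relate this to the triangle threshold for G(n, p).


Number of potential triangles: C(232, 3) = 2054360.
Each occurs with probability p³ ≈ (0.185398)³ ≈ 6.37262188e-03.
By linearity: E[X] = C(232, 3)·p³ ≈ 2054360 · 6.37262188e-03 ≈ 13091.659483.
Since α = 2/3 < 1, p = c/n^{2/3} ≫ 1/n is above the triangle threshold p ~ 1/n. Asymptotically E[X] ~ (c³/6)·n^{3(1−α)} = (7³/6)·n^{1} → ∞; triangles are abundant w.h.p.

E[X] ≈ 13091.659483; in regime p = Θ(1/n^{2/3}) E[X] diverges (above the triangle threshold p ~ 1/n).


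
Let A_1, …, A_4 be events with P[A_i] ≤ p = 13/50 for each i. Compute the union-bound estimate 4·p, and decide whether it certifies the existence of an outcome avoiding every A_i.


Union bound: P[∪_{i=1}^{4} A_i] ≤ Σ_i P[A_i] ≤ 4·p = 4·(13/50) = 26/25.
Numerically: 26/25 ≈ 1.040.
Is 26/25 < 1? NO.
Since the bound 26/25 is ≥ 1, the union bound is uninformative here; it does NOT by itself certify existence.

4·p = 26/25 ≈ 1.040; existence NOT certified by the union bound.


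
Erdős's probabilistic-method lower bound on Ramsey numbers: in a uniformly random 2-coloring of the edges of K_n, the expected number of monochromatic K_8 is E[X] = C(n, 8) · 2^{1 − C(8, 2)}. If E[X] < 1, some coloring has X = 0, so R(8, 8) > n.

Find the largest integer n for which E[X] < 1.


We need C(n, 8) · 2^{1 − 28} < 1, i.e. C(n, 8) < 2^{28 − 1} = 134217728.
Check values of n near the boundary:
  n = 41: C(41, 8) = 95548245; 95548245 < 134217728? YES
  n = 42: C(42, 8) = 118030185; 118030185 < 134217728? YES
  n = 43: C(43, 8) = 145008513; 145008513 < 134217728? NO
  n = 44: C(44, 8) = 177232627; 177232627 < 134217728? NO
The largest n with C(n, 8) < 134217728 is n = 42 (where E[X] = 118030185/134217728 ≈ 0.8794). Hence R(8, 8) > 42, i.e. R(8, 8) ≥ 43.

Largest n = 42; hence R(8, 8) > 42.


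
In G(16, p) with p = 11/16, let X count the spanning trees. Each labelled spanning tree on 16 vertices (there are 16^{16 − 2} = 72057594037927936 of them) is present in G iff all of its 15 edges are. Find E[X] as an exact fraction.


K_16 has 16^{16 − 2} = 72057594037927936 labelled spanning trees.
For each such spanning tree H, let X_H = 1 if all 15 edges of H are present in G. Then P[X_H = 1] = p^{15} = (11/16)^{15} = 4177248169415651/1152921504606846976.
By linearity: E[X] = Σ_H E[X_H] = 72057594037927936 · p^{15} = 72057594037927936 · 4177248169415651/1152921504606846976 = 4177248169415651/16.
Numerically: E[X] ≈ 2.611e+14.

E[X] = 72057594037927936 · (11/16)^{15} = 4177248169415651/16 ≈ 2.611e+14.


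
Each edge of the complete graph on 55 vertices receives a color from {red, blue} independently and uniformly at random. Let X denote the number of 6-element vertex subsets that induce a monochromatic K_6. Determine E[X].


Let X = Σ_S X_S over the C(55, 6) = 28989675 subsets S of size 6, where X_S = 1 if the K_6 on S is monochromatic.
For a fixed S, the K_6 on S has C(6, 2) = 15 edges. P[all 15 edges red] = (1/2)^15, and likewise for blue, so P[monochromatic] = 2·(1/2)^15 = 2^{1 − 15} = 1/16384.
By linearity of expectation: E[X] = C(55, 6) · 2^{1 − 15} = 28989675 · 1/16384 = 28989675/16384.
Numerically: E[X] ≈ 1769.3893.

E[X] = C(55,6)·2^(1−C(6,2)) = 28989675/16384 ≈ 1769.3893.


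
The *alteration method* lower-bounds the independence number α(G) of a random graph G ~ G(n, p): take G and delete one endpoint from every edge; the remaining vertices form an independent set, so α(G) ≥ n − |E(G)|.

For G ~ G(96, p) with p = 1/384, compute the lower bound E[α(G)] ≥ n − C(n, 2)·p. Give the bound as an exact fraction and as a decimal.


E[|E(G)|] = C(96, 2)·p = 4560 · (1/384) = 95/8.
E[α(G)] ≥ n − E[|E(G)|] = 96 − 95/8 = 673/8.
Numerically: ≈ 84.125000.
(This is only a lower bound; the true E[α(G)] may be larger.)

E[α(G)] ≥ 673/8 ≈ 84.125000.


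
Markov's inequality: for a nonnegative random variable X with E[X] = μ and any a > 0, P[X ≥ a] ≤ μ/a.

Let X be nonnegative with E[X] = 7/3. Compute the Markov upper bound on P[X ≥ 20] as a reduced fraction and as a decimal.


μ = E[X] = 7/3, a = 20.
Markov: P[X ≥ 20] ≤ μ/a = (7/3)/20 = 7/60.
Numerically: ≈ 0.1167.
(Since a = 20 > μ = 2.3333, the bound 7/60 is < 1 and informative.)

P[X ≥ 20] ≤ 7/60 ≈ 0.1167.


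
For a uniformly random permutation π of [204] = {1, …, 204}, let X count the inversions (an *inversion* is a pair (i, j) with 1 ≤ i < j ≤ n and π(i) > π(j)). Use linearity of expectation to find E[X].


Write X = Σ X_I over the C(204, 2) = 20706 pairs i < j, with X_I the indicator of one inversion.
There are 20706 indicators.
For each fixed pair i < j, the values π(i) and π(j) are two distinct elements of {1, …, 204} in uniformly random order; by symmetry P[π(i) > π(j)] = 1/2.
By linearity: E[X] = 20706 · (1/2) = C(204, 2) · (1/2) = 20706/2 = 10353 ≈ 10353.000.

E[X] = 10353 = 10353.000.


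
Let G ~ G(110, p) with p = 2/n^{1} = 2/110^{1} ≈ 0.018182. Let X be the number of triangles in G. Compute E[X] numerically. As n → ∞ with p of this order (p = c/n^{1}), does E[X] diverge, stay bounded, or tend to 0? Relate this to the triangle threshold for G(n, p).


Number of potential triangles: C(110, 3) = 215820.
Each occurs with probability p³ ≈ (0.018182)³ ≈ 6.0105184e-06.
By linearity: E[X] = C(110, 3)·p³ ≈ 215820 · 6.0105184e-06 ≈ 1.29719.
Here α = 1, so p = 2/n is exactly at the triangle threshold p ~ 1/n. Asymptotically E[X] → c³/6 = 2³/6 = 4/3 ≈ 1.33333, a bounded constant. In this regime the triangle count is asymptotically Poisson(c³/6).

E[X] ≈ 1.29719; in regime p = Θ(1/n^{1}) E[X] stays bounded (at the triangle threshold p ~ 1/n).


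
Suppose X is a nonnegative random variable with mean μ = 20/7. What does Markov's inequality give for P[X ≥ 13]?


μ = E[X] = 20/7, a = 13.
Markov: P[X ≥ 13] ≤ μ/a = (20/7)/13 = 20/91.
Numerically: ≈ 0.219780.
(Since a = 13 > μ = 2.857143, the bound 20/91 is < 1 and informative.)

P[X ≥ 13] ≤ 20/91 ≈ 0.219780.


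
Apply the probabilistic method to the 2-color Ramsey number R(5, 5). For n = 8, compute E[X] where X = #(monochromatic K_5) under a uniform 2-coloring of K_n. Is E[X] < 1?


E[X] = C(8, 5) · 2^{1 − 10} = 56 · 2^{−9} = 56/512.
As a reduced fraction: E[X] = 7/64 ≈ 0.10938.
Is E[X] < 1? YES.
Since E[X] < 1, there exists a 2-coloring of K_{8} with no monochromatic K_5; hence R(5, 5) > 8.

E[X] = 7/64 ≈ 0.10938; E[X] < 1, so R(5, 5) > 8.


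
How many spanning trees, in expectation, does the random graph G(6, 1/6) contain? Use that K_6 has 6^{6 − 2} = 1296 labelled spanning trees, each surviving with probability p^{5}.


K_6 has 6^{6 − 2} = 1296 labelled spanning trees.
For each such spanning tree H, let X_H = 1 if all 5 edges of H are present in G. Then P[X_H = 1] = p^{5} = (1/6)^{5} = 1/7776.
By linearity of expectation: E[X] = Σ_H E[X_H] = 1296 · p^{5} = 1296 · 1/7776 = 1/6.
Numerically: E[X] ≈ 0.16667.

E[X] = 1296 · (1/6)^{5} = 1/6 ≈ 0.16667.


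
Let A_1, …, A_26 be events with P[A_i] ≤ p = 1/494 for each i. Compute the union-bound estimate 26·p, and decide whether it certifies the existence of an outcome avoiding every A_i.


Union bound: P[∪_{i=1}^{26} A_i] ≤ Σ_i P[A_i] ≤ 26·p = 26·(1/494) = 1/19.
Numerically: 1/19 ≈ 0.0526316.
Is 1/19 < 1? YES.
Since P[∪ A_i] ≤ 1/19 < 1, the complement has P[∩ A_i^c] ≥ 1 − 1/19 = 18/19 > 0, so some outcome avoids every A_i.

26·p = 1/19 ≈ 0.0526316; existence CERTIFIED by the union bound.


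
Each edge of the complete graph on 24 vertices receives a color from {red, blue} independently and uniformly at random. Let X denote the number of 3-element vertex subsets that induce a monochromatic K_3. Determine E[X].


Let X = Σ_S X_S over the C(24, 3) = 2024 subsets S of size 3, where X_S = 1 if the K_3 on S is monochromatic.
For a fixed S, the K_3 on S has C(3, 2) = 3 edges. P[all 3 edges red] = (1/2)^3, and likewise for blue, so P[monochromatic] = 2·(1/2)^3 = 2^{1 − 3} = 1/4.
Summing: E[X] = C(24, 3) · 2^{1 − 3} = 2024 · 1/4 = 506.
Numerically: E[X] ≈ 506.0000.

E[X] = C(24,3)·2^(1−C(3,2)) = 506 ≈ 506.0000.


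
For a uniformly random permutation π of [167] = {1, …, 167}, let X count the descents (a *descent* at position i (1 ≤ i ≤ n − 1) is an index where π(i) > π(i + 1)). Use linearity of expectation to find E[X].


Write X = Σ X_I over i = 1, …, 166, with X_I the indicator of one descent.
There are 166 indicators.
For each fixed i, the pair (π(i), π(i+1)) is a uniformly random ordered pair of distinct values from {1, …, 167}; by symmetry P[π(i) > π(i+1)] = 1/2.
By linearity: E[X] = 166 · (1/2) = (167 − 1) · (1/2) = 83 ≈ 83.000.

E[X] = 83 = 83.000.


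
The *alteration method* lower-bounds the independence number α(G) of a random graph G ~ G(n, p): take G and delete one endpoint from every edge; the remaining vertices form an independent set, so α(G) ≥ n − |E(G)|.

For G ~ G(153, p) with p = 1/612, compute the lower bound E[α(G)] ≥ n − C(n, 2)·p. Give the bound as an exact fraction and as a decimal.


E[|E(G)|] = C(153, 2)·p = 11628 · (1/612) = 19.
E[α(G)] ≥ n − E[|E(G)|] = 153 − 19 = 134.
Numerically: ≈ 134.000.
(This is only a lower bound; the true E[α(G)] may be larger.)

E[α(G)] ≥ 134 ≈ 134.000.


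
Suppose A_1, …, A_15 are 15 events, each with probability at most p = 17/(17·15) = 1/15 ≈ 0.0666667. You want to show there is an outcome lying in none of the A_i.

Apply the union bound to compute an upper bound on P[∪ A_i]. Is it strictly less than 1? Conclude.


Union bound: P[∪_{i=1}^{15} A_i] ≤ Σ_i P[A_i] ≤ 15·p = 15·(1/15) = 1.
Numerically: 1 ≈ 1.0000000.
Is 1 < 1? NO.
Since the bound 1 is ≥ 1, the union bound is uninformative here; it does NOT by itself certify existence.

15·p = 1 ≈ 1.0000000; existence NOT certified by the union bound.


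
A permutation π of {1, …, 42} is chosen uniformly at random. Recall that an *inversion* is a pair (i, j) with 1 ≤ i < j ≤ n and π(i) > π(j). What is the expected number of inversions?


Write X = Σ X_I over the C(42, 2) = 861 pairs i < j, with X_I the indicator of one inversion.
There are 861 indicators.
For each fixed pair i < j, the values π(i) and π(j) are two distinct elements of {1, …, 42} in uniformly random order; by symmetry P[π(i) > π(j)] = 1/2.
By linearity: E[X] = 861 · (1/2) = C(42, 2) · (1/2) = 861/2 = 861/2 ≈ 430.5000.

E[X] = 861/2 = 430.5000.


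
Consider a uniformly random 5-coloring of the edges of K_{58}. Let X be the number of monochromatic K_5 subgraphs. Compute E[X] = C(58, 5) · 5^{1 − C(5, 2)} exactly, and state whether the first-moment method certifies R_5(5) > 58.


E[X] = C(58, 5) · 5^{1 − 10} = 4582116 · 5^{−9} = 4582116/1953125.
As a reduced fraction: E[X] = 4582116/1953125 ≈ 2.34604.
Is E[X] < 1? NO.
Since E[X] ≥ 1, the first-moment bound is inconclusive at n = 58; it does NOT by itself certify R_5(5) > 58.

E[X] = 4582116/1953125 ≈ 2.34604; E[X] ≥ 1; first-moment method inconclusive here.


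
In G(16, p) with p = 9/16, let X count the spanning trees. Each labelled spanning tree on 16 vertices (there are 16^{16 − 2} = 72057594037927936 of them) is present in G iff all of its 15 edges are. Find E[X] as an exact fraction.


K_16 has 16^{16 − 2} = 72057594037927936 labelled spanning trees.
For each such spanning tree H, let X_H = 1 if all 15 edges of H are present in G. Then P[X_H = 1] = p^{15} = (9/16)^{15} = 205891132094649/1152921504606846976.
By linearity of expectation: E[X] = Σ_H E[X_H] = 72057594037927936 · p^{15} = 72057594037927936 · 205891132094649/1152921504606846976 = 205891132094649/16.
Numerically: E[X] ≈ 1.287e+13.

E[X] = 72057594037927936 · (9/16)^{15} = 205891132094649/16 ≈ 1.287e+13.


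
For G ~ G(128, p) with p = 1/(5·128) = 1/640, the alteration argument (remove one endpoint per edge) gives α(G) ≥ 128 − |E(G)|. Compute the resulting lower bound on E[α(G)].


E[|E(G)|] = C(128, 2)·p = 8128 · (1/640) = 127/10.
E[α(G)] ≥ n − E[|E(G)|] = 128 − 127/10 = 1153/10.
Numerically: ≈ 115.300.
(This is only a lower bound; the true E[α(G)] may be larger.)

E[α(G)] ≥ 1153/10 ≈ 115.300.


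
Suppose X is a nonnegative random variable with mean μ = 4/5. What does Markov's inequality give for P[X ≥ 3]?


μ = E[X] = 4/5, a = 3.
Markov: P[X ≥ 3] ≤ μ/a = (4/5)/3 = 4/15.
Numerically: ≈ 0.266667.
(Since a = 3 > μ = 0.800000, the bound 4/15 is < 1 and informative.)

P[X ≥ 3] ≤ 4/15 ≈ 0.266667.


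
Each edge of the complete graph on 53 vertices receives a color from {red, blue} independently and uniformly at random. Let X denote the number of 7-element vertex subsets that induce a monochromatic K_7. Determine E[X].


Let X = Σ_S X_S over the C(53, 7) = 154143080 subsets S of size 7, where X_S = 1 if the K_7 on S is monochromatic.
For a fixed S, the K_7 on S has C(7, 2) = 21 edges. P[all 21 edges red] = (1/2)^21, and likewise for blue, so P[monochromatic] = 2·(1/2)^21 = 2^{1 − 21} = 1/1048576.
Summing: E[X] = C(53, 7) · 2^{1 − 21} = 154143080 · 1/1048576 = 19267885/131072.
Numerically: E[X] ≈ 147.00230.

E[X] = C(53,7)·2^(1−C(7,2)) = 19267885/131072 ≈ 147.00230.


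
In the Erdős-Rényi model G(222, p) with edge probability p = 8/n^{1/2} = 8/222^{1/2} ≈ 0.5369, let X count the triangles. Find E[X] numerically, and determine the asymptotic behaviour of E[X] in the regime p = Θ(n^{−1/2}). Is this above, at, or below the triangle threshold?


Number of potential triangles: C(222, 3) = 1798940.
Each occurs with probability p³ ≈ (0.5369)³ ≈ 1.547891e-01.
By linearity: E[X] = C(222, 3)·p³ ≈ 1798940 · 1.547891e-01 ≈ 278456.3832.
Since α = 1/2 < 1, p = c/n^{1/2} ≫ 1/n is above the triangle threshold p ~ 1/n. Asymptotically E[X] ~ (c³/6)·n^{3(1−α)} = (8³/6)·n^{1.5} → ∞; triangles are abundant w.h.p.

E[X] ≈ 278456.3832; in regime p = Θ(1/n^{1/2}) E[X] diverges (above the triangle threshold p ~ 1/n).


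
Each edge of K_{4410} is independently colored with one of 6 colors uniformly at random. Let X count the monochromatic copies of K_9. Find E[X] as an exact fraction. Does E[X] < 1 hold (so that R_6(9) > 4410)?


E[X] = C(4410, 9) · 6^{1 − 36} = 1724394906266704102180823710 · 6^{−35} = 1724394906266704102180823710/1719070799748422591028658176.
As a reduced fraction: E[X] = 862197453133352051090411855/859535399874211295514329088 ≈ 1.003097.
Is E[X] < 1? NO.
Since E[X] ≥ 1, the first-moment bound is inconclusive at n = 4410; it does NOT by itself certify R_6(9) > 4410.

E[X] = 862197453133352051090411855/859535399874211295514329088 ≈ 1.003097; E[X] ≥ 1; first-moment method inconclusive here.


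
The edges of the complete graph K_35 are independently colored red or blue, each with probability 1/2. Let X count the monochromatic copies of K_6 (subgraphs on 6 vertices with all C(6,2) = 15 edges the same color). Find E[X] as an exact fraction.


Let X = Σ_S X_S over the C(35, 6) = 1623160 subsets S of size 6, where X_S = 1 if the K_6 on S is monochromatic.
For a fixed S, the K_6 on S has C(6, 2) = 15 edges. P[all 15 edges red] = (1/2)^15, and likewise for blue, so P[monochromatic] = 2·(1/2)^15 = 2^{1 − 15} = 1/16384.
Summing: E[X] = C(35, 6) · 2^{1 − 15} = 1623160 · 1/16384 = 202895/2048.
Numerically: E[X] ≈ 99.069824.

E[X] = C(35,6)·2^(1−C(6,2)) = 202895/2048 ≈ 99.069824.


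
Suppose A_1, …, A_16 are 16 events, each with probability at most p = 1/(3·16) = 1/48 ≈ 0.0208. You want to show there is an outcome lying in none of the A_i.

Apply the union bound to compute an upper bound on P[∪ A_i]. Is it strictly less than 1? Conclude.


Union bound: P[∪_{i=1}^{16} A_i] ≤ Σ_i P[A_i] ≤ 16·p = 16·(1/48) = 1/3.
Numerically: 1/3 ≈ 0.3333.
Is 1/3 < 1? YES.
Since P[∪ A_i] ≤ 1/3 < 1, the complement has P[∩ A_i^c] ≥ 1 − 1/3 = 2/3 > 0, so some outcome avoids every A_i.

16·p = 1/3 ≈ 0.3333; existence CERTIFIED by the union bound.


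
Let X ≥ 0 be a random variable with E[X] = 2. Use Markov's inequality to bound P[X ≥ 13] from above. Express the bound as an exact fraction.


μ = E[X] = 2, a = 13.
Markov: P[X ≥ 13] ≤ μ/a = (2)/13 = 2/13.
Numerically: ≈ 0.1538.
(Since a = 13 > μ = 2.0000, the bound 2/13 is < 1 and informative.)

P[X ≥ 13] ≤ 2/13 ≈ 0.1538.


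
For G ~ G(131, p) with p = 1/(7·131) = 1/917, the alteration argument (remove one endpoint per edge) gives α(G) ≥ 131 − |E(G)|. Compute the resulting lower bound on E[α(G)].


E[|E(G)|] = C(131, 2)·p = 8515 · (1/917) = 65/7.
E[α(G)] ≥ n − E[|E(G)|] = 131 − 65/7 = 852/7.
Numerically: ≈ 121.71429.
(This is only a lower bound; the true E[α(G)] may be larger.)

E[α(G)] ≥ 852/7 ≈ 121.71429.


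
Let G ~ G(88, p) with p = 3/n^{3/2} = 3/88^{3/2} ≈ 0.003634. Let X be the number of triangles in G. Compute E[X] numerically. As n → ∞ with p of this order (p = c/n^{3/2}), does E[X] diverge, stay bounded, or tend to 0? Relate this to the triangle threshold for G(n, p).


Number of potential triangles: C(88, 3) = 109736.
Each occurs with probability p³ ≈ (0.003634)³ ≈ 4.799453e-08.
By linearity: E[X] = C(88, 3)·p³ ≈ 109736 · 4.799453e-08 ≈ 0.0053.
Since α = 3/2 > 1, p = c/n^{3/2} = o(1/n) is below the triangle threshold p ~ 1/n. Asymptotically E[X] ~ (c³/6)·n^{3(1−α)} = (3³/6)·n^{-1.5} → 0, so by Markov's inequality G has no triangles w.h.p.

E[X] ≈ 0.0053; in regime p = Θ(1/n^{3/2}) E[X] tends to 0 (below the triangle threshold p ~ 1/n).


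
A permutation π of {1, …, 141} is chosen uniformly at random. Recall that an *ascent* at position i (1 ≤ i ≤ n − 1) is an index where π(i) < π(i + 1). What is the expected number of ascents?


Write X = Σ X_I over i = 1, …, 140, with X_I the indicator of one ascent.
There are 140 indicators.
For each fixed i, the pair (π(i), π(i+1)) is a uniformly random ordered pair of distinct values from {1, …, 141}; by symmetry P[π(i) < π(i+1)] = 1/2.
By linearity: E[X] = 140 · (1/2) = (141 − 1) · (1/2) = 70 ≈ 70.000.

E[X] = 70 = 70.000.


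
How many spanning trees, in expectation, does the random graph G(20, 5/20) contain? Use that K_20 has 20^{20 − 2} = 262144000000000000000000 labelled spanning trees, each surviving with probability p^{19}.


K_20 has 20^{20 − 2} = 262144000000000000000000 labelled spanning trees.
For each such spanning tree H, let X_H = 1 if all 19 edges of H are present in G. Then P[X_H = 1] = p^{19} = (1/4)^{19} = 1/274877906944.
By linearity: E[X] = Σ_H E[X_H] = 262144000000000000000000 · p^{19} = 262144000000000000000000 · 1/274877906944 = 3814697265625/4.
Numerically: E[X] ≈ 9.53674e+11.

E[X] = 262144000000000000000000 · (1/4)^{19} = 3814697265625/4 ≈ 9.53674e+11.


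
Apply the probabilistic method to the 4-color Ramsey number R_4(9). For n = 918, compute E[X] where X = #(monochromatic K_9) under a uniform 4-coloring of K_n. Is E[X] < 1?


E[X] = C(918, 9) · 4^{1 − 36} = 1226696518272037432620 · 4^{−35} = 1226696518272037432620/1180591620717411303424.
As a reduced fraction: E[X] = 306674129568009358155/295147905179352825856 ≈ 1.039052.
Is E[X] < 1? NO.
Since E[X] ≥ 1, the first-moment bound is inconclusive at n = 918; it does NOT by itself certify R_4(9) > 918.

E[X] = 306674129568009358155/295147905179352825856 ≈ 1.039052; E[X] ≥ 1; first-moment method inconclusive here.


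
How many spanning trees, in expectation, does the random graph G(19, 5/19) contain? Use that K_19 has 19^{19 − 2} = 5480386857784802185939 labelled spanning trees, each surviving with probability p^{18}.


K_19 has 19^{19 − 2} = 5480386857784802185939 labelled spanning trees.
For each such spanning tree H, let X_H = 1 if all 18 edges of H are present in G. Then P[X_H = 1] = p^{18} = (5/19)^{18} = 3814697265625/104127350297911241532841.
By linearity of expectation: E[X] = Σ_H E[X_H] = 5480386857784802185939 · p^{18} = 5480386857784802185939 · 3814697265625/104127350297911241532841 = 3814697265625/19.
Numerically: E[X] ≈ 2.01e+11.

E[X] = 5480386857784802185939 · (5/19)^{18} = 3814697265625/19 ≈ 2.01e+11.


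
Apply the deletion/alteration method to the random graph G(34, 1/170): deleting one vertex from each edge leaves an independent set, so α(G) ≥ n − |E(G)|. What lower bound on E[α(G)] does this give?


E[|E(G)|] = C(34, 2)·p = 561 · (1/170) = 33/10.
E[α(G)] ≥ n − E[|E(G)|] = 34 − 33/10 = 307/10.
Numerically: ≈ 30.700.
(This is only a lower bound; the true E[α(G)] may be larger.)

E[α(G)] ≥ 307/10 ≈ 30.700.


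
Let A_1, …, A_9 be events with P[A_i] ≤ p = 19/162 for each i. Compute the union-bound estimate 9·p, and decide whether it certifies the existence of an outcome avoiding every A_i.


Union bound: P[∪_{i=1}^{9} A_i] ≤ Σ_i P[A_i] ≤ 9·p = 9·(19/162) = 19/18.
Numerically: 19/18 ≈ 1.0556.
Is 19/18 < 1? NO.
Since the bound 19/18 is ≥ 1, the union bound is uninformative here; it does NOT by itself certify existence.

9·p = 19/18 ≈ 1.0556; existence NOT certified by the union bound.


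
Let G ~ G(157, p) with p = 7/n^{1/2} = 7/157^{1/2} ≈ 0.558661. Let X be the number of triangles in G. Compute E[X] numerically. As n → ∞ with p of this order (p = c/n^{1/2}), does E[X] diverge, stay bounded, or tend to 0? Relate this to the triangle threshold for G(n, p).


Number of potential triangles: C(157, 3) = 632710.
Each occurs with probability p³ ≈ (0.558661)³ ≈ 1.74359109e-01.
By linearity: E[X] = C(157, 3)·p³ ≈ 632710 · 1.74359109e-01 ≈ 110318.751953.
Since α = 1/2 < 1, p = c/n^{1/2} ≫ 1/n is above the triangle threshold p ~ 1/n. Asymptotically E[X] ~ (c³/6)·n^{3(1−α)} = (7³/6)·n^{1.5} → ∞; triangles are abundant w.h.p.

E[X] ≈ 110318.751953; in regime p = Θ(1/n^{1/2}) E[X] diverges (above the triangle threshold p ~ 1/n).


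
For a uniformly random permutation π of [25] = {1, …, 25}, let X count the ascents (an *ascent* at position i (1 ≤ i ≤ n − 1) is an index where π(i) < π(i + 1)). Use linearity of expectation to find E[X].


Write X = Σ X_I over i = 1, …, 24, with X_I the indicator of one ascent.
There are 24 indicators.
For each fixed i, the pair (π(i), π(i+1)) is a uniformly random ordered pair of distinct values from {1, …, 25}; by symmetry P[π(i) < π(i+1)] = 1/2.
By linearity: E[X] = 24 · (1/2) = (25 − 1) · (1/2) = 12 ≈ 12.0000.

E[X] = 12 = 12.0000.


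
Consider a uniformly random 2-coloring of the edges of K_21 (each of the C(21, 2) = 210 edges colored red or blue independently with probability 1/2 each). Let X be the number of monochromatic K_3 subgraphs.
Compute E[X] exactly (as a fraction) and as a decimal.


Let X = Σ_S X_S over the C(21, 3) = 1330 subsets S of size 3, where X_S = 1 if the K_3 on S is monochromatic.
For a fixed S, the K_3 on S has C(3, 2) = 3 edges. P[all 3 edges red] = (1/2)^3, and likewise for blue, so P[monochromatic] = 2·(1/2)^3 = 2^{1 − 3} = 1/4.
Summing: E[X] = C(21, 3) · 2^{1 − 3} = 1330 · 1/4 = 665/2.
Numerically: E[X] ≈ 332.500.

E[X] = C(21,3)·2^(1−C(3,2)) = 665/2 ≈ 332.500.


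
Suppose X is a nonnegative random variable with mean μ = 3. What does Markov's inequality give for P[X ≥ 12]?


μ = E[X] = 3, a = 12.
Markov: P[X ≥ 12] ≤ μ/a = (3)/12 = 1/4.
Numerically: ≈ 0.250.
(Since a = 12 > μ = 3.000, the bound 1/4 is < 1 and informative.)

P[X ≥ 12] ≤ 1/4 ≈ 0.250.


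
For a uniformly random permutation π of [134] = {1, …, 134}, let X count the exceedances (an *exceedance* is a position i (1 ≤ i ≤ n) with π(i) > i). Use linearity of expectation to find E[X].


Write X = Σ_{i=1}^{134} X_i, where X_i = 1_{π(i) > i}.
For each fixed i, π(i) is uniform over {1, …, 134} (marginal of a uniform permutation), so P[π(i) > i] = (n − i)/n. Summing: Σ_{i=1}^{134} (n − i)/n = (0 + 1 + … + 133)/134 = 134(134 − 1)/(2·134) = (134 − 1)/2.
Hence E[X] = Σ_{i=1}^{134} (134 − i)/134 = 133/2 ≈ 66.50000.

E[X] = 133/2 = 66.50000.
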